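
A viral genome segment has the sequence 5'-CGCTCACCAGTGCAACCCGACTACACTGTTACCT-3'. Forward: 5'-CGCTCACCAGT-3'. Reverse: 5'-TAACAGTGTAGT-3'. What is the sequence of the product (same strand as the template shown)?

Scanning the template, CGCTCACCAGT occurs at positions 1–11; this primer anneals to the bottom strand there with its 3' end pointing downstream.
The reverse primer's reverse complement is ACTACACTGTTA, which matches the template at positions 20–31.
The product is the template from position 1 through 31 (31 bp).

5'-CGCTCACCAGTGCAACCCGACTACACTGTTA-3'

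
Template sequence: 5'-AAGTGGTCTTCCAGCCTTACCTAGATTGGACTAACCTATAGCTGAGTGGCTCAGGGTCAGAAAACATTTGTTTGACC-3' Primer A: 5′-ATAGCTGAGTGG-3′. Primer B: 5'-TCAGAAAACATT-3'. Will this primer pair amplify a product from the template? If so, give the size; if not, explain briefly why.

Primer A (ATAGCTGAGTGG) matches the top strand at positions 38–49 (3' end points downstream).
Primer B (TCAGAAAACATT) also matches the top strand directly, at positions 57–68 — its reverse complement AATGTTTTCTGA is not present.
Both primers anneal to the bottom strand with 3' ends pointing the same way, so neither can prime synthesis back toward the other.

No product — both primers anneal to the same strand and extend in the same direction.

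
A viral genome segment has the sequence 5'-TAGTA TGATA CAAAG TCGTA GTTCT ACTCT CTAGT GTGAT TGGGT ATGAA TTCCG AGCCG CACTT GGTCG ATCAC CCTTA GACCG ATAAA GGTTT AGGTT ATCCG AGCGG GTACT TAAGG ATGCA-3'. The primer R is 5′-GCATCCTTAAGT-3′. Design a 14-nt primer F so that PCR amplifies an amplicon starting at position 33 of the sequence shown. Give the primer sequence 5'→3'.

The reverse primer's reverse complement ACTTAAGGATGC matches the template at positions 113–124; the product starts at position 33.
The forward primer is identical to the top strand over positions 33–46: AGTGTGATTGGGTA.

5'-AGTGTGATTGGGTA-3'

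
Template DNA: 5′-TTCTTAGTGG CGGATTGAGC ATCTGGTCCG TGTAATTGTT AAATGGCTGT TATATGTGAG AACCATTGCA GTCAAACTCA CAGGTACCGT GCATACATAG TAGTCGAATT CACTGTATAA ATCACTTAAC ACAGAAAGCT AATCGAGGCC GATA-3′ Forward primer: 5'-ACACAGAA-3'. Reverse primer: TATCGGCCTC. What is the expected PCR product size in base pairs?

Scanning the template, ACACAGAA occurs at positions 129–136; this primer anneals to the bottom strand there with its 3' end pointing downstream.
The reverse primer's reverse complement is GAGGCCGATA, which matches the template at positions 145–154.
The product runs from position 129 to position 154, so its length is 154 − 129 + 1 = 26 bp.

26 bp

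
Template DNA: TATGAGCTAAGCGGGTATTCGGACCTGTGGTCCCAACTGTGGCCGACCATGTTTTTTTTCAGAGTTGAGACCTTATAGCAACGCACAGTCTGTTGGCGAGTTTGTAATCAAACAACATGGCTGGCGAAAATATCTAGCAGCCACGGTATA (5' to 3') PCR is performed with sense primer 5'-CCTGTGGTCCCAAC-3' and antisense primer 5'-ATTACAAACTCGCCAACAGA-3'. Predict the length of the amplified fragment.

85 bp

The forward primer matches the template at positions 24–37.
The reverse primer's reverse complement is TCTGTTGGCGAGTTTGTAAT, which matches the template at positions 89–108.
Product length = (reverse-primer end) − (forward-primer start) + 1 = 108 − 24 + 1 = 85 bp.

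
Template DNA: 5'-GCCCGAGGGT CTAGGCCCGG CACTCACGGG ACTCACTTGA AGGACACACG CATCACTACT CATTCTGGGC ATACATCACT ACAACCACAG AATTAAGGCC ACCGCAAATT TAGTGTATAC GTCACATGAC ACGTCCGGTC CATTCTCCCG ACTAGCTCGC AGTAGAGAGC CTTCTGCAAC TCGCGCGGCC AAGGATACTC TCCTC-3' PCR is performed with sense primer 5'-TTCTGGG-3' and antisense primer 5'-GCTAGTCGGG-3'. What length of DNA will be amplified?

The forward primer matches the template at positions 63–69.
Reverse complement of the reverse primer: CCCGACTAGC. This occurs on the top strand at positions 147–156.
The product runs from position 63 to position 156, so its length is 156 − 63 + 1 = 94 bp.

94 bp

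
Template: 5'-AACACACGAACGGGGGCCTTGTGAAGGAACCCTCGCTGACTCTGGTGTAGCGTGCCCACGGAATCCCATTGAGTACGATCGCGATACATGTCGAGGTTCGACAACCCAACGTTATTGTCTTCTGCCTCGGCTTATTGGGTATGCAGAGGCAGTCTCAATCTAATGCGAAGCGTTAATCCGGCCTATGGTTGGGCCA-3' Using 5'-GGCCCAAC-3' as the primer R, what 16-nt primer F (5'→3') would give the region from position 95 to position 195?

5'-GGTTCGACAACCCAAC-3'

The reverse primer's reverse complement GTTGGGCC matches the template at positions 188–195; the product starts at position 95.
The forward primer is identical to the top strand over positions 95–110: GGTTCGACAACCCAAC.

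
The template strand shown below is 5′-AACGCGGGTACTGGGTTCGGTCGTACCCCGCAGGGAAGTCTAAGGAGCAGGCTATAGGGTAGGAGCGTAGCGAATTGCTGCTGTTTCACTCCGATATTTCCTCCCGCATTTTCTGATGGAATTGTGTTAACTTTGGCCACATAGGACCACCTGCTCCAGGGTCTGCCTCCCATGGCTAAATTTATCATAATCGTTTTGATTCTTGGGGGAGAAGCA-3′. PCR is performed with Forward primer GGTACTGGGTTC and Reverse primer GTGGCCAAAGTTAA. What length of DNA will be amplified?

134 bp

The forward primer matches the template at positions 7–18.
The reverse primer's reverse complement is TTAACTTTGGCCAC, which matches the template at positions 127–140.
Amplicon spans positions 7–140: 134 bp.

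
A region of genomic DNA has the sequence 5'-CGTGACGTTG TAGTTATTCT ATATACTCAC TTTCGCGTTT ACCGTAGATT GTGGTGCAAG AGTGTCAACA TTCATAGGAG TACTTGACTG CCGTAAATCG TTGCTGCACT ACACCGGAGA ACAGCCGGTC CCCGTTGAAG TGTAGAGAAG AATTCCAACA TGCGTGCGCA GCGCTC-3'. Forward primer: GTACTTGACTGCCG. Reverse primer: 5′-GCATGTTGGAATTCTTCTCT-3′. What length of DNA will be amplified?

Forward primer GTACTTGACTGCCG is found on the top strand at positions 80–93.
Reverse complement of the reverse primer: AGAGAAGAATTCCAACATGC. This occurs on the top strand at positions 144–163.
Product length = (reverse-primer end) − (forward-primer start) + 1 = 163 − 80 + 1 = 84 bp.

84 bp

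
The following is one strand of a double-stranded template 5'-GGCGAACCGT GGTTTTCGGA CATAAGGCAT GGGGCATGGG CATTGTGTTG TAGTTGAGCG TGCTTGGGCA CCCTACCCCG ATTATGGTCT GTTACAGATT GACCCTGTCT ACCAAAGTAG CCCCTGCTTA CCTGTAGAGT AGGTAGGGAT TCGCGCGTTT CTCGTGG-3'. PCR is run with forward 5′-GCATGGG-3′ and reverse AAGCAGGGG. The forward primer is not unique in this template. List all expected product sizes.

103 bp, 96 bp

The forward primer GCATGGG matches the top strand at positions 27–33, 34–40.
The reverse primer's reverse complement is CCCCTGCTT, matching at positions 121–129.
Each forward site pairs with the reverse site to give a product ending at position 129: sizes 103, 96 bp.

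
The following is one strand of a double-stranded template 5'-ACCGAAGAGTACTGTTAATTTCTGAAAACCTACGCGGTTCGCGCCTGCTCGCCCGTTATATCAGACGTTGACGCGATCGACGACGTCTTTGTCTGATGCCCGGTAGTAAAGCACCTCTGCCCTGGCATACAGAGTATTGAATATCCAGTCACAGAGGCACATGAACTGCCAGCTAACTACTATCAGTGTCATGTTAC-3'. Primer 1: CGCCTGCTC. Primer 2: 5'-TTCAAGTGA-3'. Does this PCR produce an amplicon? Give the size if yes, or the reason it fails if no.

Primer 2 (TTCAAGTGA) does not match the top strand, and its reverse complement TCACTTGAA does not match either.
With no annealing site for primer 2, no amplification occurs.

No product — primer 2 has no binding site in the template.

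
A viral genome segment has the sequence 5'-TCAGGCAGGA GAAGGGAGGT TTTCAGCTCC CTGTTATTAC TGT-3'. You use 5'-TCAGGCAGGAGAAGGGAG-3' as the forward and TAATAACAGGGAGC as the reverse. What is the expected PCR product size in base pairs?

The forward primer matches the template at positions 1–18.
Reverse complement of the reverse primer: GCTCCCTGTTATTA. This occurs on the top strand at positions 26–39.
Product length = (reverse-primer end) − (forward-primer start) + 1 = 39 − 1 + 1 = 39 bp.

39 bp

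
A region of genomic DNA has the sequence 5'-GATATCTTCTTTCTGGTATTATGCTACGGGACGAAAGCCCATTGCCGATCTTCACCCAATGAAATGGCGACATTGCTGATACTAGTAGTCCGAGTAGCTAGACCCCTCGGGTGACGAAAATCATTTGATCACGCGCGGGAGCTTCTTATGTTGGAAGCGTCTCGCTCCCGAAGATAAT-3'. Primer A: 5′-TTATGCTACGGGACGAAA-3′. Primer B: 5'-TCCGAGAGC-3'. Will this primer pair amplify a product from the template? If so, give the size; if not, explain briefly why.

No product — primer B has no binding site in the template.

Primer B (TCCGAGAGC) does not match the top strand, and its reverse complement GCTCTCGGA does not match either.
With no annealing site for primer B, no amplification occurs.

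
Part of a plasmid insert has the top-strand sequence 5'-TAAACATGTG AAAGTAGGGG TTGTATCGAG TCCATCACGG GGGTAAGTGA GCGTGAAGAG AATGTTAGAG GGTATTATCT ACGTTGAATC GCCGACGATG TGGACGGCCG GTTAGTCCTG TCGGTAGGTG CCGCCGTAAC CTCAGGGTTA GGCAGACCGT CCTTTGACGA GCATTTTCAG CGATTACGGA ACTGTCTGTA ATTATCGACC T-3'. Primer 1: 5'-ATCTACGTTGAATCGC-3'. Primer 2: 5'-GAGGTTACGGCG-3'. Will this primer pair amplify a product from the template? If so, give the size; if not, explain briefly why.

Primer 1 (ATCTACGTTGAATCGC) matches the top strand at positions 77–92; it acts as a forward primer.
Primer 2's reverse complement is CGCCGTAACCTC, matching the top strand at positions 132–143; it acts as a reverse primer.
The 3' ends face each other across positions 77–143, giving a 67 bp product.

Yes — a 67 bp product.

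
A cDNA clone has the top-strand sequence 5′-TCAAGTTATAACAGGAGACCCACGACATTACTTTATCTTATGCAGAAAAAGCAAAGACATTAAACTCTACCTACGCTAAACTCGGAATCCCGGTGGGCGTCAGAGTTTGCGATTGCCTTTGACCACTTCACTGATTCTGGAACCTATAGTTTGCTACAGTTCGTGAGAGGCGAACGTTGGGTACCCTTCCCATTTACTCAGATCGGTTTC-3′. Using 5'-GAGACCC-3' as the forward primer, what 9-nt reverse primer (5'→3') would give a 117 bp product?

5'-GTGAAGTGG-3'

The forward primer binds at positions 15–21, so a 117 bp product ends at position 15 + 117 − 1 = 131.
The reverse primer anneals to the top strand over positions 123–131, i.e. to CCACTTCAC.
Its sequence written 5'→3' is the reverse complement: GTGAAGTGG.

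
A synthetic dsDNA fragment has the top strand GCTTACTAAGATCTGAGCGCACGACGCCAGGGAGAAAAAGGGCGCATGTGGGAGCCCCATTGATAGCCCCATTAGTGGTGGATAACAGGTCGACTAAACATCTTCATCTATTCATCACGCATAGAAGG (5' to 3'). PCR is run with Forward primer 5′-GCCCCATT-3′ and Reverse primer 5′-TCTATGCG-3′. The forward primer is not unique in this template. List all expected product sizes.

The forward primer GCCCCATT matches the top strand at positions 54–61, 66–73.
The reverse primer's reverse complement is CGCATAGA, matching at positions 118–125.
Each forward site pairs with the reverse site to give a product ending at position 125: sizes 72, 60 bp.

72 bp, 60 bp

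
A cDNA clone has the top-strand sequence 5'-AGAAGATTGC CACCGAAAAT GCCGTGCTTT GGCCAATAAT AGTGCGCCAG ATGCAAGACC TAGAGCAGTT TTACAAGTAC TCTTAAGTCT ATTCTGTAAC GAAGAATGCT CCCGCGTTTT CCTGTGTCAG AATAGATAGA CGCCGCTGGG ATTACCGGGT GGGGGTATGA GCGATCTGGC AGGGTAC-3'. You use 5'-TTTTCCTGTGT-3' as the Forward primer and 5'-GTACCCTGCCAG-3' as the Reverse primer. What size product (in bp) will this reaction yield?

71 bp

The forward primer matches the template at positions 117–127.
The reverse primer's reverse complement is CTGGCAGGGTAC, which matches the template at positions 176–187.
Product length = (reverse-primer end) − (forward-primer start) + 1 = 187 − 117 + 1 = 71 bp.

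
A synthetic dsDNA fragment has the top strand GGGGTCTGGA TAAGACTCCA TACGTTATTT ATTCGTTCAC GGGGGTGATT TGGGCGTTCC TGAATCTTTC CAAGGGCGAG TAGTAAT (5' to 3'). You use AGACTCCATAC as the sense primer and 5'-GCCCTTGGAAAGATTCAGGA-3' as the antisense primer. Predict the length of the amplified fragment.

65 bp

Scanning the template, AGACTCCATAC occurs at positions 13–23; this primer anneals to the bottom strand there with its 3' end pointing downstream.
Taking the reverse complement of GCCCTTGGAAAGATTCAGGA gives TCCTGAATCTTTCCAAGGGC, found at positions 58–77 on the template; the primer anneals here to the top strand with its 3' end pointing upstream.
The product runs from position 13 to position 77, so its length is 77 − 13 + 1 = 65 bp.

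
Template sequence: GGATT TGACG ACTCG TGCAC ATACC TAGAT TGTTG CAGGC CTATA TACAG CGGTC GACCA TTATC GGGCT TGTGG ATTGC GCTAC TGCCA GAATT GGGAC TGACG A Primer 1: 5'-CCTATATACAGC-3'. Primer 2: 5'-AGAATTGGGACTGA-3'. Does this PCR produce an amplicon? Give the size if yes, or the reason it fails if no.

Primer 1 (CCTATATACAGC) matches the top strand at positions 40–51 (3' end points downstream).
Primer 2 (AGAATTGGGACTGA) also matches the top strand directly, at positions 90–103 — its reverse complement TCAGTCCCAATTCT is not present.
Both primers anneal to the bottom strand with 3' ends pointing the same way, so neither can prime synthesis back toward the other.

No product — both primers anneal to the same strand and extend in the same direction.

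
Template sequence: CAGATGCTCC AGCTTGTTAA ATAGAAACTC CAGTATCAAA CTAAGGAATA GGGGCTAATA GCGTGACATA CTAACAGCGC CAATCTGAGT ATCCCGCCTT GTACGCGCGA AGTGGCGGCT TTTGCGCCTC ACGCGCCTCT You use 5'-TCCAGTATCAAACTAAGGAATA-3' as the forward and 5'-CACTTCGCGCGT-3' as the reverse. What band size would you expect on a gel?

86 bp

Scanning the template, TCCAGTATCAAACTAAGGAATA occurs at positions 29–50; this primer anneals to the bottom strand there with its 3' end pointing downstream.
Reverse complement of the reverse primer: ACGCGCGAAGTG. This occurs on the top strand at positions 103–114.
Amplicon spans positions 29–114: 86 bp.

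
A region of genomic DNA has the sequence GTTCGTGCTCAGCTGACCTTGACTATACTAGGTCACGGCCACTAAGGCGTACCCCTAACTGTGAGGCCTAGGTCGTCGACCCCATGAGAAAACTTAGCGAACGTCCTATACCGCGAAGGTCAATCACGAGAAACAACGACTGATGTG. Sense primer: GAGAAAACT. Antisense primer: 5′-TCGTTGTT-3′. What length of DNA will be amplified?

Scanning the template, GAGAAAACT occurs at positions 86–94; this primer anneals to the bottom strand there with its 3' end pointing downstream.
The reverse primer's reverse complement is AACAACGA, which matches the template at positions 132–139.
The product runs from position 86 to position 139, so its length is 139 − 86 + 1 = 54 bp.

54 bp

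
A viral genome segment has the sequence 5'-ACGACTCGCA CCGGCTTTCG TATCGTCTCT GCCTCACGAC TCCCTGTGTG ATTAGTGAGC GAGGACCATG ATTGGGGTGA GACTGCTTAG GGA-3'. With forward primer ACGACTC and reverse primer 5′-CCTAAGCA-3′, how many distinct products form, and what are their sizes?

Two products: 91 bp, 56 bp

The forward primer ACGACTC matches the top strand at positions 1–7, 36–42.
The reverse primer's reverse complement is TGCTTAGG, matching at positions 84–91.
Each forward site pairs with the reverse site to give a product ending at position 91: sizes 91, 56 bp.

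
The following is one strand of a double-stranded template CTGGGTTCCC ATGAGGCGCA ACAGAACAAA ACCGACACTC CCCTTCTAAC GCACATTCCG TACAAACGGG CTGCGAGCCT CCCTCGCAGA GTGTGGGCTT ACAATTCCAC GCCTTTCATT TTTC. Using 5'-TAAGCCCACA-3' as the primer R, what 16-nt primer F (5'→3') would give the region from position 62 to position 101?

5'-ACAAACGGGCTGCGAG-3'

The reverse primer's reverse complement TGTGGGCTTA matches the template at positions 92–101; the product starts at position 62.
The forward primer is identical to the top strand over positions 62–77: ACAAACGGGCTGCGAG.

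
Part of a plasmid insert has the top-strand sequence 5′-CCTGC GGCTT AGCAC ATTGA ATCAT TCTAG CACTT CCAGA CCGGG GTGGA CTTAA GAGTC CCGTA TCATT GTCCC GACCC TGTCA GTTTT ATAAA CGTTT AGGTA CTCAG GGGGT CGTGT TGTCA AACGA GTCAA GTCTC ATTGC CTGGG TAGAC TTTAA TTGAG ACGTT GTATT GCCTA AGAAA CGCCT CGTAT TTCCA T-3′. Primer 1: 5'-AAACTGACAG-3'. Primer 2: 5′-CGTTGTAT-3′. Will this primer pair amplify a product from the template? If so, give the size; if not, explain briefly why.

Primer 1 (AAACTGACAG) has reverse complement CTGTCAGTTT, which matches the top strand at positions 80–89; primer 1 anneals to the top strand there with its 3' end pointing upstream toward position 80.
Primer 2 (CGTTGTAT) matches the top strand directly at positions 167–174; it anneals to the bottom strand with its 3' end pointing downstream toward position 174.
The 3' ends diverge (primer 1 extends toward position 1, primer 2 toward position 201), so the primers never converge on a shared product.

No product — the primers' 3' ends point away from each other.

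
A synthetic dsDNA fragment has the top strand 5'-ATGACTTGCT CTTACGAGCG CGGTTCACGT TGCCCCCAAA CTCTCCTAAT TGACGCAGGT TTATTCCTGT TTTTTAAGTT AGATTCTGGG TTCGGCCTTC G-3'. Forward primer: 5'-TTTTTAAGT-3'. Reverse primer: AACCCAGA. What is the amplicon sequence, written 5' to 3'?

Scanning the template, TTTTTAAGT occurs at positions 71–79; this primer anneals to the bottom strand there with its 3' end pointing downstream.
Taking the reverse complement of AACCCAGA gives TCTGGGTT, found at positions 85–92 on the template; the primer anneals here to the top strand with its 3' end pointing upstream.
The product is the template from position 71 through 92 (22 bp).

5'-TTTTTAAGTTAGATTCTGGGTT-3'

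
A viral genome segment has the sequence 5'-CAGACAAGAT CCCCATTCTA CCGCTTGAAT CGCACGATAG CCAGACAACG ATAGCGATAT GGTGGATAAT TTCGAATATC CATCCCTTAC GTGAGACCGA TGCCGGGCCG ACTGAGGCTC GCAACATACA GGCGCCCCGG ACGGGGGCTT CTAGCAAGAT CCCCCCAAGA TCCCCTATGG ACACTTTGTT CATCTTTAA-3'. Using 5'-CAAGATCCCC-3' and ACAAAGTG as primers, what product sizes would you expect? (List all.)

The forward primer CAAGATCCCC matches the top strand at positions 5–14, 155–164, 166–175.
The reverse primer's reverse complement is CACTTTGT, matching at positions 182–189.
Each forward site pairs with the reverse site to give a product ending at position 189: sizes 185, 35, 24 bp.

185 bp, 35 bp, 24 bp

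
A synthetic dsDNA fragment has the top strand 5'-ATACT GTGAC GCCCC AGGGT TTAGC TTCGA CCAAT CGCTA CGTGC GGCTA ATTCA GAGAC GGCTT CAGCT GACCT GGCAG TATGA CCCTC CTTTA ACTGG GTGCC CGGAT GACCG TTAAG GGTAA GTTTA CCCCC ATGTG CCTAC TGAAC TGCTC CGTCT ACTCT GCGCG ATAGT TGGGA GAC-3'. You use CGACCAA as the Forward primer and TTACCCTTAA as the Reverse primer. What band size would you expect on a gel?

98 bp

The forward primer matches the template at positions 28–34.
Taking the reverse complement of TTACCCTTAA gives TTAAGGGTAA, found at positions 116–125 on the template; the primer anneals here to the top strand with its 3' end pointing upstream.
Amplicon spans positions 28–125: 98 bp.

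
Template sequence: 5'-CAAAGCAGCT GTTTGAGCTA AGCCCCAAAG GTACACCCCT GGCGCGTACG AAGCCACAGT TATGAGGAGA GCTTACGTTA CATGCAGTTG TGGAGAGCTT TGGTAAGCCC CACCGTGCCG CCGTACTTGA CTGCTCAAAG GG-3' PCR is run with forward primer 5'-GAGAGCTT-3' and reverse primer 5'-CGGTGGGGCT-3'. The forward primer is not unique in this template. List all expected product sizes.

The forward primer GAGAGCTT matches the top strand at positions 67–74, 93–100.
The reverse primer's reverse complement is AGCCCCACCG, matching at positions 106–115.
Each forward site pairs with the reverse site to give a product ending at position 115: sizes 49, 23 bp.

49 bp, 23 bp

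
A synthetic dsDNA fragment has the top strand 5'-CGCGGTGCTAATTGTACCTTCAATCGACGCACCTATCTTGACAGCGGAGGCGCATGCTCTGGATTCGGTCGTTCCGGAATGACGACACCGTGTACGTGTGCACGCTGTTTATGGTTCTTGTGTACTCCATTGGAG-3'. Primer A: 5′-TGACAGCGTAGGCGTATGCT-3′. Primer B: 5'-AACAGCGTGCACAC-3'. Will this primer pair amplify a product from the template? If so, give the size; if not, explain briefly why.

Primer A (TGACAGCGTAGGCGTATGCT) does not match the top strand, and its reverse complement AGCATACGCCTACGCTGTCA does not match either.
With no annealing site for primer A, no amplification occurs.

No product — primer A has no binding site in the template.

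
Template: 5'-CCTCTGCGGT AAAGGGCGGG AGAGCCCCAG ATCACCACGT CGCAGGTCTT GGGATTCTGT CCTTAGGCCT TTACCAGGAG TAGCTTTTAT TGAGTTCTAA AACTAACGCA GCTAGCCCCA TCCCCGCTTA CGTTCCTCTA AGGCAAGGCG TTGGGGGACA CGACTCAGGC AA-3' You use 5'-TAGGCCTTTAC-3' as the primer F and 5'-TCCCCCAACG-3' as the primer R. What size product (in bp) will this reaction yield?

Forward primer TAGGCCTTTAC is found on the top strand at positions 64–74.
Reverse complement of the reverse primer: CGTTGGGGGA. This occurs on the top strand at positions 149–158.
Product length = (reverse-primer end) − (forward-primer start) + 1 = 158 − 64 + 1 = 95 bp.

95 bp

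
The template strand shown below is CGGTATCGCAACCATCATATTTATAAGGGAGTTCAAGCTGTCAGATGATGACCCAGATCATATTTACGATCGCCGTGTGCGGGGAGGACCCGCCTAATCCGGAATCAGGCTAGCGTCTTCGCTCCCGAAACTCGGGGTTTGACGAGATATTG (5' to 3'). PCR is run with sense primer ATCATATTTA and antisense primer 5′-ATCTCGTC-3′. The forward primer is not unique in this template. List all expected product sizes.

The forward primer ATCATATTTA matches the top strand at positions 14–23, 57–66.
The reverse primer's reverse complement is GACGAGAT, matching at positions 141–148.
Each forward site pairs with the reverse site to give a product ending at position 148: sizes 135, 92 bp.

135 bp, 92 bp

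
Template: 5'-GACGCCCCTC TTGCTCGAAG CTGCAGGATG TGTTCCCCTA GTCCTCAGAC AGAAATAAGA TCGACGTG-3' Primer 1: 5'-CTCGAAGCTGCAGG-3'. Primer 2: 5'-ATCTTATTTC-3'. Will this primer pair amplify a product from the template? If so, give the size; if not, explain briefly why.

Primer 1 (CTCGAAGCTGCAGG) matches the top strand at positions 14–27; it acts as a forward primer.
Primer 2's reverse complement is GAAATAAGAT, matching the top strand at positions 52–61; it acts as a reverse primer.
The 3' ends face each other across positions 14–61, giving a 48 bp product.

Yes — a 48 bp product.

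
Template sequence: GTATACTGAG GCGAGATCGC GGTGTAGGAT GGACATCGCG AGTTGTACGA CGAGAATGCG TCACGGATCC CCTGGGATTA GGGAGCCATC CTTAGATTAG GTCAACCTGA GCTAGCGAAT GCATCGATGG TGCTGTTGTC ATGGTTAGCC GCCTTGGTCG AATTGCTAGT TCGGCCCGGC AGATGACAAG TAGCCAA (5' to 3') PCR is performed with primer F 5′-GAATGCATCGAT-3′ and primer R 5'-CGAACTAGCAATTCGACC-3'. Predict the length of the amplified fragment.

57 bp

Forward primer GAATGCATCGAT is found on the top strand at positions 117–128.
The reverse primer's reverse complement is GGTCGAATTGCTAGTTCG, which matches the template at positions 156–173.
Product length = (reverse-primer end) − (forward-primer start) + 1 = 173 − 117 + 1 = 57 bp.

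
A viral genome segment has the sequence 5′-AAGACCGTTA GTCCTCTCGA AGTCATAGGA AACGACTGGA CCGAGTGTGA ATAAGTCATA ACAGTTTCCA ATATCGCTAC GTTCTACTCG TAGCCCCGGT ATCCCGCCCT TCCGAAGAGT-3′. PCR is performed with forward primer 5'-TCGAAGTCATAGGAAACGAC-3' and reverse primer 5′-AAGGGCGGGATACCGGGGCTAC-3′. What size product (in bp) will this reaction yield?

95 bp

Forward primer TCGAAGTCATAGGAAACGAC is found on the top strand at positions 17–36.
Reverse complement of the reverse primer: GTAGCCCCGGTATCCCGCCCTT. This occurs on the top strand at positions 90–111.
Amplicon spans positions 17–111: 95 bp.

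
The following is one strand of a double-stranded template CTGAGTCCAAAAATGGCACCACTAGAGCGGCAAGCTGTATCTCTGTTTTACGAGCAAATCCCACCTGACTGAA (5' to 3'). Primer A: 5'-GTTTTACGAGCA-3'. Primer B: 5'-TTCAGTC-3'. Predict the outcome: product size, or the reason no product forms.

Yes — a 29 bp product.

Primer A (GTTTTACGAGCA) matches the top strand at positions 45–56; it acts as a forward primer.
Primer B's reverse complement is GACTGAA, matching the top strand at positions 67–73; it acts as a reverse primer.
The 3' ends face each other across positions 45–73, giving a 29 bp product.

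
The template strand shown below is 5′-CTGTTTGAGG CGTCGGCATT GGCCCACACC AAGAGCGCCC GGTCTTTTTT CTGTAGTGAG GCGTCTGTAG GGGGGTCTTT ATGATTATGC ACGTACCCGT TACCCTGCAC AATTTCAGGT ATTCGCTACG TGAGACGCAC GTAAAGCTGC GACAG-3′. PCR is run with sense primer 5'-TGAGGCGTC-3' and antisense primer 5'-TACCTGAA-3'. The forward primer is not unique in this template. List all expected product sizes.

The forward primer TGAGGCGTC matches the top strand at positions 6–14, 57–65.
The reverse primer's reverse complement is TTCAGGTA, matching at positions 114–121.
Each forward site pairs with the reverse site to give a product ending at position 121: sizes 116, 65 bp.

116 bp, 65 bp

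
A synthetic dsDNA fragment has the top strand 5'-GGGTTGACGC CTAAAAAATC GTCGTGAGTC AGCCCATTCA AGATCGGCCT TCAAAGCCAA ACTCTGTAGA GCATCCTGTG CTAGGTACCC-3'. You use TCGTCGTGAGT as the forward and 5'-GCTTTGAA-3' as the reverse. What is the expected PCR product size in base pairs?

The forward primer matches the template at positions 19–29.
Reverse complement of the reverse primer: TTCAAAGC. This occurs on the top strand at positions 50–57.
Amplicon spans positions 19–57: 39 bp.

39 bp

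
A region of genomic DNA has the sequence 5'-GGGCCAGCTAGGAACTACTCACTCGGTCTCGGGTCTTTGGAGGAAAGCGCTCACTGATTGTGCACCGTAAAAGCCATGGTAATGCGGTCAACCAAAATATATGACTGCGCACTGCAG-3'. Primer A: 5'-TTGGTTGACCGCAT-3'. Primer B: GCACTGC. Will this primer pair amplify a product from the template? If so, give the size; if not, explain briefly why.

No product — the primers' 3' ends point away from each other.

Primer A (TTGGTTGACCGCAT) has reverse complement ATGCGGTCAACCAA, which matches the top strand at positions 82–95; primer A anneals to the top strand there with its 3' end pointing upstream toward position 82.
Primer B (GCACTGC) matches the top strand directly at positions 109–115; it anneals to the bottom strand with its 3' end pointing downstream toward position 115.
The 3' ends diverge (primer A extends toward position 1, primer B toward position 117), so the primers never converge on a shared product.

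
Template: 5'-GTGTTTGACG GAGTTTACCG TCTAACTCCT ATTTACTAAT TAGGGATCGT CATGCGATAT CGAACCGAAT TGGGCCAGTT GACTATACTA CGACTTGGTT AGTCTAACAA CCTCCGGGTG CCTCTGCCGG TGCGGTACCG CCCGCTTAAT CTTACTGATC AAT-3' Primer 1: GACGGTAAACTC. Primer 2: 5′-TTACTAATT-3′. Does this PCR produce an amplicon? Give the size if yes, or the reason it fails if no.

Primer 1 (GACGGTAAACTC) has reverse complement GAGTTTACCGTC, which matches the top strand at positions 11–22; primer 1 anneals to the top strand there with its 3' end pointing upstream toward position 11.
Primer 2 (TTACTAATT) matches the top strand directly at positions 33–41; it anneals to the bottom strand with its 3' end pointing downstream toward position 41.
The 3' ends diverge (primer 1 extends toward position 1, primer 2 toward position 163), so the primers never converge on a shared product.

No product — the primers' 3' ends point away from each other.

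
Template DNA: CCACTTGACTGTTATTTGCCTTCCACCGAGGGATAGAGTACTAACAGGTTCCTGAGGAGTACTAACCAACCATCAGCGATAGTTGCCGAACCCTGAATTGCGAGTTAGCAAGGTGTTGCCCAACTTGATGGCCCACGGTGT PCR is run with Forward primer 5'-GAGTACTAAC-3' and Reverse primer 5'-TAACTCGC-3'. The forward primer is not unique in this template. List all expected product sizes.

The forward primer GAGTACTAAC matches the top strand at positions 36–45, 57–66.
The reverse primer's reverse complement is GCGAGTTA, matching at positions 100–107.
Each forward site pairs with the reverse site to give a product ending at position 107: sizes 72, 51 bp.

72 bp, 51 bp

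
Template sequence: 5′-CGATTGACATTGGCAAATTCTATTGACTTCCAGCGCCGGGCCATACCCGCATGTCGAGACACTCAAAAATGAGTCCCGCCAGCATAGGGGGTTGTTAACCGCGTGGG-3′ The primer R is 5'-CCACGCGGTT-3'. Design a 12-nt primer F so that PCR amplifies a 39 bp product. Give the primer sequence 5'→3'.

5'-AATGAGTCCCGC-3'

The reverse primer's reverse complement AACCGCGTGG matches the template at positions 97–106, so the product ends at position 106.
A 39 bp product then starts at position 106 − 39 + 1 = 68.
The forward primer is identical to the top strand there: AATGAGTCCCGC.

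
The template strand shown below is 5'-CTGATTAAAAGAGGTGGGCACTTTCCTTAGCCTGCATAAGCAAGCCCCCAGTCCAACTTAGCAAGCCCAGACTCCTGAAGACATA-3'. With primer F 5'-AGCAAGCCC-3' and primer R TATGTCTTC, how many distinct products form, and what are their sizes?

The forward primer AGCAAGCCC matches the top strand at positions 39–47, 60–68.
The reverse primer's reverse complement is GAAGACATA, matching at positions 77–85.
Each forward site pairs with the reverse site to give a product ending at position 85: sizes 47, 26 bp.

Two products: 47 bp, 26 bp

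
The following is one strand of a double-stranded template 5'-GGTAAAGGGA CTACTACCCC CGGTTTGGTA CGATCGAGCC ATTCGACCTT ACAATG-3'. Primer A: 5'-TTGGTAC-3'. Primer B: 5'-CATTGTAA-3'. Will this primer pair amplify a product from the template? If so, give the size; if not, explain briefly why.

Primer A (TTGGTAC) matches the top strand at positions 25–31; it acts as a forward primer.
Primer B's reverse complement is TTACAATG, matching the top strand at positions 49–56; it acts as a reverse primer.
The 3' ends face each other across positions 25–56, giving a 32 bp product.

Yes — a 32 bp product.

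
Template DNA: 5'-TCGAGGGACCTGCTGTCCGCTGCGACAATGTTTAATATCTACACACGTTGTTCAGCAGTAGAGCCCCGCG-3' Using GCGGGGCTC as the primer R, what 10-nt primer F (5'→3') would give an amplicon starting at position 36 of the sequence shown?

5'-TATCTACACA-3'

The reverse primer's reverse complement GAGCCCCGC matches the template at positions 61–69; the product starts at position 36.
The forward primer is identical to the top strand over positions 36–45: TATCTACACA.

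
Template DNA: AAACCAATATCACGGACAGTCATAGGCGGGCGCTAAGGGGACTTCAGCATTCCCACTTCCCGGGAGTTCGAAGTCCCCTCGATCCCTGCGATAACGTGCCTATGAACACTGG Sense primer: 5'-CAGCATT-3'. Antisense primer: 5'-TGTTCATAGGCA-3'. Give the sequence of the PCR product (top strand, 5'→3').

5'-CAGCATTCCCACTTCCCGGGAGTTCGAAGTCCCCTCGATCCCTGCGATAACGTGCCTATGAACA-3'

Scanning the template, CAGCATT occurs at positions 45–51; this primer anneals to the bottom strand there with its 3' end pointing downstream.
Reverse complement of the reverse primer: TGCCTATGAACA. This occurs on the top strand at positions 97–108.
The product is the template from position 45 through 108 (64 bp).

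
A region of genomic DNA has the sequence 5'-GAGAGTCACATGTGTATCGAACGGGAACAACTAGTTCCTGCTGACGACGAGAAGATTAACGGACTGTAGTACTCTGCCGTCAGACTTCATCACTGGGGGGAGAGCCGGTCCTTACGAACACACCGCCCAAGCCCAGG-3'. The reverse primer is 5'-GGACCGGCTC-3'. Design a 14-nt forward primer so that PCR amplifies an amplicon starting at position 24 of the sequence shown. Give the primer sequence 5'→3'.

The reverse primer's reverse complement GAGCCGGTCC matches the template at positions 102–111; the product starts at position 24.
The forward primer is identical to the top strand over positions 24–37: GGAACAACTAGTTC.

5'-GGAACAACTAGTTC-3'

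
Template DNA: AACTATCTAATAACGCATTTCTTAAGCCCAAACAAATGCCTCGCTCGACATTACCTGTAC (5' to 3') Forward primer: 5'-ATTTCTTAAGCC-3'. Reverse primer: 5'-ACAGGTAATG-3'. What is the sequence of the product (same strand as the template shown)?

5'-ATTTCTTAAGCCCAAACAAATGCCTCGCTCGACATTACCTGT-3'

The forward primer matches the template at positions 17–28.
The reverse primer's reverse complement is CATTACCTGT, which matches the template at positions 49–58.
The product is the template from position 17 through 58 (42 bp).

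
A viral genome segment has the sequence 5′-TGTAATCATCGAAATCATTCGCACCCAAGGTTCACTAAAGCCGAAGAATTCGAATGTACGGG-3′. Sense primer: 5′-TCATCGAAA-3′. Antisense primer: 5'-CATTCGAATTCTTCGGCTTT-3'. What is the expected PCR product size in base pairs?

51 bp

Forward primer TCATCGAAA is found on the top strand at positions 6–14.
The reverse primer's reverse complement is AAAGCCGAAGAATTCGAATG, which matches the template at positions 37–56.
The product runs from position 6 to position 56, so its length is 56 − 6 + 1 = 51 bp.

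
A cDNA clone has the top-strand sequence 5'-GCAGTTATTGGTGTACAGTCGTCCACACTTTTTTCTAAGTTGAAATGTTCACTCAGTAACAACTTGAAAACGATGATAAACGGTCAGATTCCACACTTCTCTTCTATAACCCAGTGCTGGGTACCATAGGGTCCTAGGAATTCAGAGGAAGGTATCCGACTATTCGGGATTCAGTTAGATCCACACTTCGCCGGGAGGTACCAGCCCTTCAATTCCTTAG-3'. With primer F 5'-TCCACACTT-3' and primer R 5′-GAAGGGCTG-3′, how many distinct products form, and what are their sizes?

The forward primer TCCACACTT matches the top strand at positions 22–30, 90–98, 180–188.
The reverse primer's reverse complement is CAGCCCTTC, matching at positions 202–210.
Each forward site pairs with the reverse site to give a product ending at position 210: sizes 189, 121, 31 bp.

Three products: 189 bp, 121 bp, 31 bp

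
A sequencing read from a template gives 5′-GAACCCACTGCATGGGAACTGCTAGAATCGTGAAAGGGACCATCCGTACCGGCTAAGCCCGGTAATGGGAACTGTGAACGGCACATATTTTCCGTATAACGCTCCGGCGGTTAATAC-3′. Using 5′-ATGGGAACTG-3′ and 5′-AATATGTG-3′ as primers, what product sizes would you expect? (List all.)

The forward primer ATGGGAACTG matches the top strand at positions 12–21, 65–74.
The reverse primer's reverse complement is CACATATT, matching at positions 82–89.
Each forward site pairs with the reverse site to give a product ending at position 89: sizes 78, 25 bp.

78 bp, 25 bp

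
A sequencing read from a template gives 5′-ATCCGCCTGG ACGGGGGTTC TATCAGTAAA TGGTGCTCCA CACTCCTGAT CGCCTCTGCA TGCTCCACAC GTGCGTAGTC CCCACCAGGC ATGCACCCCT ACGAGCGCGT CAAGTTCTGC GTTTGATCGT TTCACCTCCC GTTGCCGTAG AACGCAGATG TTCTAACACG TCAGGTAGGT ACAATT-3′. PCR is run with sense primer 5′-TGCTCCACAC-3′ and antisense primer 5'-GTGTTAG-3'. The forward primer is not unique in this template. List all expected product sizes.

The forward primer TGCTCCACAC matches the top strand at positions 34–43, 61–70.
The reverse primer's reverse complement is CTAACAC, matching at positions 163–169.
Each forward site pairs with the reverse site to give a product ending at position 169: sizes 136, 109 bp.

136 bp, 109 bp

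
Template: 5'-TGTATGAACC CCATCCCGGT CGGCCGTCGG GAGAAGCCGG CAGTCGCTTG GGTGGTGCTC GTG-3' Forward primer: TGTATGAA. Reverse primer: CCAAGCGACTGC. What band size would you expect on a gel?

51 bp

The forward primer matches the template at positions 1–8.
The reverse primer's reverse complement is GCAGTCGCTTGG, which matches the template at positions 40–51.
The product runs from position 1 to position 51, so its length is 51 − 1 + 1 = 51 bp.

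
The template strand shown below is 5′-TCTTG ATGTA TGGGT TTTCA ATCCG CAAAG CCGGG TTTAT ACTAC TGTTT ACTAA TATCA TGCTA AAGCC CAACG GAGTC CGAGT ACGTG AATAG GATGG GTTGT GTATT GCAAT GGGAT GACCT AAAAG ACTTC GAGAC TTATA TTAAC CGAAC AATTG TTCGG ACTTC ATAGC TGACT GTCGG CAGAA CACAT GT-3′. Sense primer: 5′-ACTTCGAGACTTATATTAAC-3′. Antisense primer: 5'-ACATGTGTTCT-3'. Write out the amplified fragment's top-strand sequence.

5'-ACTTCGAGACTTATATTAACCGAACAATTGTTCGGACTTCATAGCTGACTGTCGGCAGAACACATGT-3'

Forward primer ACTTCGAGACTTATATTAAC is found on the top strand at positions 131–150.
The reverse primer's reverse complement is AGAACACATGT, which matches the template at positions 187–197.
The product is the template from position 131 through 197 (67 bp).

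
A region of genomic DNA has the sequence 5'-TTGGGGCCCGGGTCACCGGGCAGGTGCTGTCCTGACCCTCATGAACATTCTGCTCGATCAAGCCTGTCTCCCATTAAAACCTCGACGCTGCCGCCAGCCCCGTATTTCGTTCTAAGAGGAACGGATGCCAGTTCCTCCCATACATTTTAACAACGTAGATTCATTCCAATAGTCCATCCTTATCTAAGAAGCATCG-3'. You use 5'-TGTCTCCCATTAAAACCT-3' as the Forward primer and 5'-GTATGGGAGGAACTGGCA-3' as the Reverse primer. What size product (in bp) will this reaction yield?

79 bp

Scanning the template, TGTCTCCCATTAAAACCT occurs at positions 65–82; this primer anneals to the bottom strand there with its 3' end pointing downstream.
The reverse primer's reverse complement is TGCCAGTTCCTCCCATAC, which matches the template at positions 126–143.
Product length = (reverse-primer end) − (forward-primer start) + 1 = 143 − 65 + 1 = 79 bp.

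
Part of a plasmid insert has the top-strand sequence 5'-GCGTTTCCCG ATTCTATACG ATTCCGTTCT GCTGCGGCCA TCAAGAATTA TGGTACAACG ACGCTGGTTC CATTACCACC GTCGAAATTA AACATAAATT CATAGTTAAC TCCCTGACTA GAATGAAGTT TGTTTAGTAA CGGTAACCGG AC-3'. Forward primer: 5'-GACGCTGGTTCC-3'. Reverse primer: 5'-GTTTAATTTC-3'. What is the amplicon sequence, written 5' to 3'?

The forward primer matches the template at positions 60–71.
Taking the reverse complement of GTTTAATTTC gives GAAATTAAAC, found at positions 84–93 on the template; the primer anneals here to the top strand with its 3' end pointing upstream.
The product is the template from position 60 through 93 (34 bp).

5'-GACGCTGGTTCCATTACCACCGTCGAAATTAAAC-3'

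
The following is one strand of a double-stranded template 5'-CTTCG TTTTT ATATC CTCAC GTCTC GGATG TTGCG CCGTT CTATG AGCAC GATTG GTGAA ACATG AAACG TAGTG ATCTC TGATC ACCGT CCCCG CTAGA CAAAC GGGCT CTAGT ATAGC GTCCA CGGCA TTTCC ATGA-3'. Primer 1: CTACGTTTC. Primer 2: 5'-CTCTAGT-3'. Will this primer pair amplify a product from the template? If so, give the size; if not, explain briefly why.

No product — the primers' 3' ends point away from each other.

Primer 1 (CTACGTTTC) has reverse complement GAAACGTAG, which matches the top strand at positions 65–73; primer 1 anneals to the top strand there with its 3' end pointing upstream toward position 65.
Primer 2 (CTCTAGT) matches the top strand directly at positions 109–115; it anneals to the bottom strand with its 3' end pointing downstream toward position 115.
The 3' ends diverge (primer 1 extends toward position 1, primer 2 toward position 139), so the primers never converge on a shared product.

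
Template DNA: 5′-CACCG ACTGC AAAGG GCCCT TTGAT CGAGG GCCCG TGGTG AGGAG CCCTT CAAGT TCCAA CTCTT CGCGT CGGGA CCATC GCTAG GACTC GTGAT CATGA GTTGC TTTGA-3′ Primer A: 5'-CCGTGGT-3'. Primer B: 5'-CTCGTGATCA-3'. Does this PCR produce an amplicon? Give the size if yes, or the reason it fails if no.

Primer A (CCGTGGT) matches the top strand at positions 33–39 (3' end points downstream).
Primer B (CTCGTGATCA) also matches the top strand directly, at positions 88–97 — its reverse complement TGATCACGAG is not present.
Both primers anneal to the bottom strand with 3' ends pointing the same way, so neither can prime synthesis back toward the other.

No product — both primers anneal to the same strand and extend in the same direction.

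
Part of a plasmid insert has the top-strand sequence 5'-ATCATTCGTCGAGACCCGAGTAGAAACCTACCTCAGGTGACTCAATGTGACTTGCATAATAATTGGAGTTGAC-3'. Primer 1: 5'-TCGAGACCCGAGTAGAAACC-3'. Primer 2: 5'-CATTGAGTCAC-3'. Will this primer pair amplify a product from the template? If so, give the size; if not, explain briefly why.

Yes — a 39 bp product.

Primer 1 (TCGAGACCCGAGTAGAAACC) matches the top strand at positions 9–28; it acts as a forward primer.
Primer 2's reverse complement is GTGACTCAATG, matching the top strand at positions 37–47; it acts as a reverse primer.
The 3' ends face each other across positions 9–47, giving a 39 bp product.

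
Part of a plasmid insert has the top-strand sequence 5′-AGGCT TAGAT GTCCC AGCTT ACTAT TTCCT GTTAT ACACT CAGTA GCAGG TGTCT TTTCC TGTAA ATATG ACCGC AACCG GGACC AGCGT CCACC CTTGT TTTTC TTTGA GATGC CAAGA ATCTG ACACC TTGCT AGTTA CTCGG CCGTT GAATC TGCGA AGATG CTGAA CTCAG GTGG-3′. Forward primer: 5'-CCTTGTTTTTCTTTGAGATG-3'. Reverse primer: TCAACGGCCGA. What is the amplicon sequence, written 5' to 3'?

The forward primer matches the template at positions 95–114.
The reverse primer's reverse complement is TCGGCCGTTGA, which matches the template at positions 142–152.
The product is the template from position 95 through 152 (58 bp).

5'-CCTTGTTTTTCTTTGAGATGCCAAGAATCTGACACCTTGCTAGTTACTCGGCCGTTGA-3'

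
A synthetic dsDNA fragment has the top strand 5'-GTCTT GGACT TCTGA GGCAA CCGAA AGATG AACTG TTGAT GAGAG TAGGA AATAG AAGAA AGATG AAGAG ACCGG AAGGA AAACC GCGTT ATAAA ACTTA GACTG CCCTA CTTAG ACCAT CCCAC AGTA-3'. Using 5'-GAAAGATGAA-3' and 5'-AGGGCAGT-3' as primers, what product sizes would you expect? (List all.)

87 bp, 52 bp

The forward primer GAAAGATGAA matches the top strand at positions 23–32, 58–67.
The reverse primer's reverse complement is ACTGCCCT, matching at positions 102–109.
Each forward site pairs with the reverse site to give a product ending at position 109: sizes 87, 52 bp.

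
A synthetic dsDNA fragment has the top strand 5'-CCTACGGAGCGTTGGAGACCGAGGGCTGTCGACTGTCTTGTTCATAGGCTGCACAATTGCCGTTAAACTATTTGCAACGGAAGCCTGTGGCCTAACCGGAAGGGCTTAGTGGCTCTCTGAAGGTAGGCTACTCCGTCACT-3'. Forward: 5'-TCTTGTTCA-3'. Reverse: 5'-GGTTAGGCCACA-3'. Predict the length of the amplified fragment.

62 bp

The forward primer matches the template at positions 36–44.
Reverse complement of the reverse primer: TGTGGCCTAACC. This occurs on the top strand at positions 86–97.
Amplicon spans positions 36–97: 62 bp.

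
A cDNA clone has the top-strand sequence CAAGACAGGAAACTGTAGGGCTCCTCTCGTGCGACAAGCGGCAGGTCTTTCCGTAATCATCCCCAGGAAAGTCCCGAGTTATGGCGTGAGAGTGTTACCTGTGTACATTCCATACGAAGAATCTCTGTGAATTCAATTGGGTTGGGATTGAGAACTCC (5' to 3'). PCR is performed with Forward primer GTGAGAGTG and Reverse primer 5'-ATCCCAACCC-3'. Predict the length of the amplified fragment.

63 bp

Forward primer GTGAGAGTG is found on the top strand at positions 86–94.
Taking the reverse complement of ATCCCAACCC gives GGGTTGGGAT, found at positions 139–148 on the template; the primer anneals here to the top strand with its 3' end pointing upstream.
The product runs from position 86 to position 148, so its length is 148 − 86 + 1 = 63 bp.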